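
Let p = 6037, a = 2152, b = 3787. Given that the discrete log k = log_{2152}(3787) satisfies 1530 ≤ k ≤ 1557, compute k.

1550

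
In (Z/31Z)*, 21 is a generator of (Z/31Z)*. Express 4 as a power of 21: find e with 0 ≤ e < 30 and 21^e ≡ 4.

Successive powers of 21 modulo 31:
  21^0=1  21^1=21  21^2=7  21^3=23  21^4=18  21^5=6
  21^6=2  21^7=11  21^8=14  21^9=15  21^10=5  21^11=12
  21^12=4
So 21^12 ≡ 4 (mod 31), giving e = 12.

12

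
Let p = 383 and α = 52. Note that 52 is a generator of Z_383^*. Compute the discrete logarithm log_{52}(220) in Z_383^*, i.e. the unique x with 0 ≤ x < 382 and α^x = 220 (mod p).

188

Baby-step giant-step with m = ceil(sqrt(382)) = 20.
Baby table (52^j mod 383 for j=0..19):
  0:1  1:52  2:23  3:47  4:146  5:315  6:294  7:351
  8:251  9:30  10:28  11:307  12:261  13:167  14:258  15:11
  16:189  17:253  18:134  19:74
Giant step factor: 52^(-20) ≡ 149 (mod 383).
Scan 220·149^i mod 383 for i = 0, 1, …:
  i=0: 220   i=1: 225   i=2: 204   i=3: 139
  i=4: 29   i=5: 108   i=6: 6   i=7: 128
  i=8: 305   i=9: 251
Match at i=9, j=8: x = 9·20 + 8 = 188.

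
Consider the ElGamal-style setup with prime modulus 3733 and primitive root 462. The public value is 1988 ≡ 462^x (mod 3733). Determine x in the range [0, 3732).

1229

Baby-step giant-step with m = ceil(sqrt(3732)) = 62.
Baby table (462^j mod 3733 for j=0..61):
  0:1  1:462  2:663  3:200  4:2808  5:1945  6:2670  7:1650
  8:768  9:181  10:1496  11:547  12:2603  13:560  14:1143  15:1713
  16:10  17:887  18:2897  19:2000  20:1949  21:785  22:569  23:1568
  24:214  25:1810  26:28  27:1737  28:3632  29:1867  30:231  31:2198
  32:100  33:1404  34:2839  35:1335  36:825  37:384  38:1957  39:748
  40:2140  41:3168  42:280  43:2438  44:2723  45:5  46:2310  47:3315
  48:1000  49:2841  50:2259  51:2151  52:784  53:107  54:905  55:14
  56:2735  57:1816  58:2800  59:1982  60:1099  61:50
Giant step factor: 462^(-62) ≡ 3281 (mod 3733).
Scan 1988·3281^i mod 3733 for i = 0, 1, …:
  i=0: 1988   i=1: 1077   i=2: 2219   i=3: 1189
  i=4: 124   i=5: 3680   i=6: 1558   i=7: 1321
  i=8: 188   i=9: 883     …   i=18: 1870
  i=19: 2151
Match at i=19, j=51: x = 19·62 + 51 = 1229.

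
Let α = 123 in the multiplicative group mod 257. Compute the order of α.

64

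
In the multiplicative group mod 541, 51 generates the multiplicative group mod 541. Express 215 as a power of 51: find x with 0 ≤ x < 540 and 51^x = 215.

64

Baby-step giant-step with m = ceil(sqrt(540)) = 24.
Baby table (51^j mod 541 for j=0..23):
  0:1  1:51  2:437  3:106  4:537  5:337  6:416  7:117
  8:16  9:275  10:500  11:73  12:477  13:523  14:164  15:249
  16:256  17:72  18:426  19:86  20:58  21:253  22:460  23:197
Giant step factor: 51^(-24) ≡ 534 (mod 541).
Scan 215·534^i mod 541 for i = 0, 1, …:
  i=0: 215   i=1: 118   i=2: 256
Match at i=2, j=16: x = 2·24 + 16 = 64.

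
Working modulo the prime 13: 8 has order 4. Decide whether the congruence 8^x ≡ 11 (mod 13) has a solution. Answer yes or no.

11 ∈ ⟨8⟩ iff 11^4 ≡ 1 (mod 13), since |⟨8⟩| = 4.
11^4 mod 13 = 3.
Since 3 ≠ 1, 11 does not lie in the subgroup.

no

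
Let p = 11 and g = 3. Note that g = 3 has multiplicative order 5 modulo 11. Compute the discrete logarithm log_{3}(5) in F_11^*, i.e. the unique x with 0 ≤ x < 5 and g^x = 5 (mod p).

3

Successive powers of 3 modulo 11:
  3^0=1  3^1=3  3^2=9  3^3=5
So 3^3 ≡ 5 (mod 11), giving x = 3.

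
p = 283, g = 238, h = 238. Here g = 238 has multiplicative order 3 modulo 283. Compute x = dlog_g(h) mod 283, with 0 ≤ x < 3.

1

Successive powers of 238 modulo 283:
  238^0=1  238^1=238
So 238^1 ≡ 238 (mod 283), giving x = 1.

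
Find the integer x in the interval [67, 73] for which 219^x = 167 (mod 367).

69

Compute 219^67 mod 367 = 65, then multiply by 219 repeatedly:
  219^67=65  219^68=289  219^69=167
Found 167 at exponent 69.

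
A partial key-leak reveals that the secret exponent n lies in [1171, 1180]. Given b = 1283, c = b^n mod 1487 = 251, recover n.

1173

Compute 1283^1171 mod 1487 = 954, then multiply by 1283 repeatedly:
  1283^1171=954  1283^1172=181  1283^1173=251
Found 251 at exponent 1173.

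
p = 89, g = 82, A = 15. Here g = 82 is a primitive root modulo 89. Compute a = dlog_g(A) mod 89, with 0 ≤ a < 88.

Baby-step giant-step with m = ceil(sqrt(88)) = 10.
Baby table (82^j mod 89 for j=0..9):
  0:1  1:82  2:49  3:13  4:87  5:14  6:80  7:63
  8:4  9:61
Giant step factor: 82^(-10) ≡ 5 (mod 89).
Scan 15·5^i mod 89 for i = 0, 1, …:
  i=0: 15   i=1: 75   i=2: 19   i=3: 6
  i=4: 30   i=5: 61
Match at i=5, j=9: a = 5·10 + 9 = 59.

59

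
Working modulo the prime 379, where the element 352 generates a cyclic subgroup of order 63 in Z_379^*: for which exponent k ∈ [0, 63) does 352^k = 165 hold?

38

Baby-step giant-step with m = ceil(sqrt(63)) = 8.
Baby table (352^j mod 379 for j=0..7):
  0:1  1:352  2:350  3:25  4:83  5:33  6:246  7:180
Giant step factor: 352^(-8) ≡ 198 (mod 379).
Scan 165·198^i mod 379 for i = 0, 1, …:
  i=0: 165   i=1: 76   i=2: 267   i=3: 185
  i=4: 246
Match at i=4, j=6: k = 4·8 + 6 = 38.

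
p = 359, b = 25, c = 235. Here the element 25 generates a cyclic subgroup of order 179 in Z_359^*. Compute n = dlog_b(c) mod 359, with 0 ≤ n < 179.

Baby-step giant-step with m = ceil(sqrt(179)) = 14.
Baby table (25^j mod 359 for j=0..13):
  0:1  1:25  2:266  3:188  4:33  5:107  6:162  7:101
  8:12  9:300  10:320  11:102  12:37  13:207
Giant step factor: 25^(-14) ≡ 306 (mod 359).
Scan 235·306^i mod 359 for i = 0, 1, …:
  i=0: 235   i=1: 110   i=2: 273   i=3: 250
  i=4: 33
Match at i=4, j=4: n = 4·14 + 4 = 60.

60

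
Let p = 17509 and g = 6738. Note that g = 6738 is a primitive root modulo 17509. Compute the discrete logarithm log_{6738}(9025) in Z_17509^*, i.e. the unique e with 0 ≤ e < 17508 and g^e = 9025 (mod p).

13106

Baby-step giant-step with m = ceil(sqrt(17508)) = 133.
Baby table (6738^j mod 17509 for j=0..132):
  0:1  1:6738  2:17316  3:12741  4:2231  5:9756  6:7142  7:8064
  8:4805  9:1949  10:612  11:9041  12:4447  13:5987  14:17179  15:103
  16:11163  17:15139  18:16657  19:2176  20:6855  21:248  22:7669  23:4663
  24:8148  25:10509  26:3246  27:2807  28:3846  29:1028  30:10609  31:11704
  32:1016  33:17298  34:14020  35:5705  36:8035  37:2002  38:7546  39:16321
  40:14378  41:1667  42:8977  43:10940  44:830  45:7169  46:14900  47:17103
  48:13285  49:8322  50:9818  51:4682  52:13607  53:6842  54:199  55:10178
  56:14120  57:14163  58:6244  59:15454  60:3029  61:11417  62:10709  63:2653
  64:16734  65:13241  66:9503  67:801  68:4366  69:2988  70:15303  71:1113
  72:5542  73:12808  74:15952  75:14334  76:2848  77:17469  78:10624  79:7720
  80:15630  81:15814  82:12467  83:11973  84:10111  85:399  86:9585  87:10538
  88:6049  89:14719  90:5646  91:13200  92:13389  93:8714  94:7255  95:16571
  96:505  97:5944  98:7589  99:8402  100:6079  101:6751  102:17365  103:10232
  104:10283  105:3741  106:11407  107:13365  108:4583  109:11887  110:8440  111:16997
  112:16926  113:11271  114:7465  115:13322  116:12502  117:2677  118:3356  119:8609
  120:125  121:1818  122:10893  123:16815  124:16240  125:11379  126:17300  127:9987
  128:5319  129:16008  130:6464  131:9549  132:13096
Giant step factor: 6738^(-133) ≡ 12344 (mod 17509).
Scan 9025·12344^i mod 17509 for i = 0, 1, …:
  i=0: 9025   i=1: 12342   i=2: 3839   i=3: 9262
  i=4: 13867   i=5: 6264   i=6: 3072   i=7: 13783
  i=8: 2399   i=9: 5537     …   i=97: 14857
  i=98: 5542
Match at i=98, j=72: e = 98·133 + 72 = 13106.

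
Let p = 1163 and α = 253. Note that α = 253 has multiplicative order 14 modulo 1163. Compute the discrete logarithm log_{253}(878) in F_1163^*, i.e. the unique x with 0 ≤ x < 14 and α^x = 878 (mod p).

Successive powers of 253 modulo 1163:
  253^0=1  253^1=253  253^2=44  253^3=665  253^4=773  253^5=185
  253^6=285  253^7=1162  253^8=910  253^9=1119  253^10=498  253^11=390
  253^12=978  253^13=878
So 253^13 ≡ 878 (mod 1163), giving x = 13.

13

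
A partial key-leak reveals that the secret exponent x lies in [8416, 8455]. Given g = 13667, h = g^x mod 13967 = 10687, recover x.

8431

Compute 13667^8416 mod 13967 = 9412, then multiply by 13667 repeatedly:
  13667^8416=9412  13667^8417=11701  13667^8418=9384  13667^8419=6134  13667^8420=3444
  13667^8421=358  13667^8422=4336  13667^8423=12098  13667^8424=2020  13667^8425=8548
  13667^8426=5528  13667^8427=3673  13667^8428=1493  13667^8429=13011  13667^8430=7460
  13667^8431=10687
Found 10687 at exponent 8431.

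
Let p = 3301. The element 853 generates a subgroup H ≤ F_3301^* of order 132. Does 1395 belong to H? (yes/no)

yes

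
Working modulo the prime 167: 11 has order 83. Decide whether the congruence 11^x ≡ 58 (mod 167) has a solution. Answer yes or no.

58 ∈ ⟨11⟩ iff 58^83 ≡ 1 (mod 167), since |⟨11⟩| = 83.
58^83 mod 167 = 1.
Since 1 = 1, 58 lies in the subgroup.

yes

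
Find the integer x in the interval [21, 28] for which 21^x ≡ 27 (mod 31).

Compute 21^21 mod 31 = 29, then multiply by 21 repeatedly:
  21^21=29  21^22=20  21^23=17  21^24=16  21^25=26
  21^26=19  21^27=27
Found 27 at exponent 27.

27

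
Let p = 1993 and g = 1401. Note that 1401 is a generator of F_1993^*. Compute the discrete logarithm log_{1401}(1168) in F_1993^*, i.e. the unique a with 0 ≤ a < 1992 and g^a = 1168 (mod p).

121

Baby-step giant-step with m = ceil(sqrt(1992)) = 45.
Baby table (1401^j mod 1993 for j=0..44):
  0:1  1:1401  2:1689  3:598  4:738  5:1564  6:857  7:871
  8:555  9:285  10:685  11:1052  12:1025  13:1065  14:1301  15:1099
  16:1103  17:728  18:1505  19:1904  20:870  21:1147  22:589  23:87
  24:314  25:1454  26:208  27:430  28:544  29:818  30:43  31:453
  32:879  33:1798  34:1839  35:1483  36:977  37:1579  38:1942  39:297
  40:1553  41:1390  42:229  43:1949  44:139
Giant step factor: 1401^(-45) ≡ 1584 (mod 1993).
Scan 1168·1584^i mod 1993 for i = 0, 1, …:
  i=0: 1168   i=1: 608   i=2: 453
Match at i=2, j=31: a = 2·45 + 31 = 121.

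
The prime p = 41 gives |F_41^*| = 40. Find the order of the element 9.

4

The order of 9 must divide p − 1 = 40 = 2^3 · 5.
Divisors: 1, 2, 4, 5, 8, 10, 20, 40.
Check each in increasing order: 9^1 ≡ 9;  9^2 ≡ 40;  9^4 ≡ 1.
Smallest exponent giving 1 is 4.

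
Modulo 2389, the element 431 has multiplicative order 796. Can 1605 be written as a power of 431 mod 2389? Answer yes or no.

no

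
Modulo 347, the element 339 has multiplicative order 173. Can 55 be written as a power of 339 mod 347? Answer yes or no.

no

55 ∈ ⟨339⟩ iff 55^173 ≡ 1 (mod 347), since |⟨339⟩| = 173.
55^173 mod 347 = 346.
Since 346 ≠ 1, 55 does not lie in the subgroup.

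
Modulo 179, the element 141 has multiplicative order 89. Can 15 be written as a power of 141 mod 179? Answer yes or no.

15 ∈ ⟨141⟩ iff 15^89 ≡ 1 (mod 179), since |⟨141⟩| = 89.
15^89 mod 179 = 1.
Since 1 = 1, 15 lies in the subgroup.

yes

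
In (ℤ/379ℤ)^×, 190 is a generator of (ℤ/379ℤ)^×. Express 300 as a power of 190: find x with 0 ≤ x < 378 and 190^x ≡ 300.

329

Baby-step giant-step with m = ceil(sqrt(378)) = 20.
Baby table (190^j mod 379 for j=0..19):
  0:1  1:190  2:95  3:237  4:308  5:154  6:77  7:228
  8:114  9:57  10:218  11:109  12:244  13:122  14:61  15:220
  16:110  17:55  18:217  19:298
Giant step factor: 190^(-20) ≡ 262 (mod 379).
Scan 300·262^i mod 379 for i = 0, 1, …:
  i=0: 300   i=1: 147   i=2: 235   i=3: 172
  i=4: 342   i=5: 160   i=6: 230   i=7: 378
  i=8: 117   i=9: 334     …   i=15: 155
  i=16: 57
Match at i=16, j=9: x = 16·20 + 9 = 329.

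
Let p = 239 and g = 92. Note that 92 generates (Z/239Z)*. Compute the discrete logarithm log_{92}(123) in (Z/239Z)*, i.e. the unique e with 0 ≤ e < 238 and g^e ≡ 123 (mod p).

79

Baby-step giant-step with m = ceil(sqrt(238)) = 16.
Baby table (92^j mod 239 for j=0..15):
  0:1  1:92  2:99  3:26  4:2  5:184  6:198  7:52
  8:4  9:129  10:157  11:104  12:8  13:19  14:75  15:208
Giant step factor: 92^(-16) ≡ 15 (mod 239).
Scan 123·15^i mod 239 for i = 0, 1, …:
  i=0: 123   i=1: 172   i=2: 190   i=3: 221
  i=4: 208
Match at i=4, j=15: e = 4·16 + 15 = 79.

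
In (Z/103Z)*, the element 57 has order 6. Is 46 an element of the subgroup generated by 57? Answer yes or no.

yes

46 ∈ ⟨57⟩ iff 46^6 ≡ 1 (mod 103), since |⟨57⟩| = 6.
46^6 mod 103 = 1.
Since 1 = 1, 46 lies in the subgroup.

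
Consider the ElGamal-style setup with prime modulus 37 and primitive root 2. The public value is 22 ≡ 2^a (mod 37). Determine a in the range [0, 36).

31

Successive powers of 2 modulo 37:
  2^0=1  2^1=2  2^2=4  2^3=8  2^4=16  2^5=32
  2^6=27  2^7=17  2^8=34  2^9=31  2^10=25  2^11=13
  2^12=26  2^13=15  2^14=30  2^15=23  2^16=9  2^17=18
  2^18=36  2^19=35  2^20=33  2^21=29  2^22=21  2^23=5
  2^24=10  2^25=20  2^26=3  2^27=6  2^28=12  2^29=24
  2^30=11  2^31=22
So 2^31 ≡ 22 (mod 37), giving a = 31.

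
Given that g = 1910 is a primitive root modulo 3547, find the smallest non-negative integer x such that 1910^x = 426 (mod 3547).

Baby-step giant-step with m = ceil(sqrt(3546)) = 60.
Baby table (1910^j mod 3547 for j=0..59):
  0:1  1:1910  2:1784  3:2320  4:997  5:3078  6:1601  7:396
  8:849  9:611  10:47  11:1095  12:2267  13:2630  14:748  15:2786
  16:760  17:877  18:886  19:341  20:2209  21:1807  22:139  23:3012
  24:3233  25:3250  26:250  27:2202  28:2625  29:1839  30:960  31:3348
  32:2986  33:3231  34:2977  35:229  36:1109  37:631  38:2777  39:1305
  40:2556  41:1288  42:2009  43:2883  44:1586  45:122  46:2465  47:1281
  48:2827  49:1036  50:3081  51:237  52:2201  53:715  54:55  55:2187
  56:2351  57:3455  58:1630  59:2581
Giant step factor: 1910^(-60) ≡ 246 (mod 3547).
Scan 426·246^i mod 3547 for i = 0, 1, …:
  i=0: 426   i=1: 1933   i=2: 220   i=3: 915
  i=4: 1629   i=5: 3470   i=6: 2340   i=7: 1026
  i=8: 559   i=9: 2728     …   i=48: 2783
  i=49: 47
Match at i=49, j=10: x = 49·60 + 10 = 2950.

2950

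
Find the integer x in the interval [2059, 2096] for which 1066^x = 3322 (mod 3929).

2070

Compute 1066^2059 mod 3929 = 2878, then multiply by 1066 repeatedly:
  1066^2059=2878  1066^2060=3328  1066^2061=3690  1066^2062=611  1066^2063=3041
  1066^2064=281  1066^2065=942  1066^2066=2277  1066^2067=3089  1066^2068=372
  1066^2069=3652  1066^2070=3322
Found 3322 at exponent 2070.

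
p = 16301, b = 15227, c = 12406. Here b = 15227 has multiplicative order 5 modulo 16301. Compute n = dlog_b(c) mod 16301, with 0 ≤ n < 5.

Successive powers of 15227 modulo 16301:
  15227^0=1  15227^1=15227  15227^2=12406
So 15227^2 ≡ 12406 (mod 16301), giving n = 2.

2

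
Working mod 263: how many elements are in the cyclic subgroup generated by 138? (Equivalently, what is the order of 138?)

The order of 138 must divide p − 1 = 262 = 2 · 131.
Divisors: 1, 2, 131, 262.
Check each in increasing order: 138^1 ≡ 138;  138^2 ≡ 108;  138^131 ≡ 1.
Smallest exponent giving 1 is 131.

131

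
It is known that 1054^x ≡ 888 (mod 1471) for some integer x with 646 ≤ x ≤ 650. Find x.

Compute 1054^646 mod 1471 = 654, then multiply by 1054 repeatedly:
  1054^646=654  1054^647=888
Found 888 at exponent 647.

647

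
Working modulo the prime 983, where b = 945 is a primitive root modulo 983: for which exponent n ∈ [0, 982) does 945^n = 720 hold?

531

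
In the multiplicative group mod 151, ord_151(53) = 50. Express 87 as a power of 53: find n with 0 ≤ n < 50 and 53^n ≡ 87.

5

Baby-step giant-step with m = ceil(sqrt(50)) = 8.
Baby table (53^j mod 151 for j=0..7):
  0:1  1:53  2:91  3:142  4:127  5:87  6:81  7:65
Giant step factor: 53^(-8) ≡ 124 (mod 151).
Scan 87·124^i mod 151 for i = 0, 1, …:
  i=0: 87
Match at i=0, j=5: n = 0·8 + 5 = 5.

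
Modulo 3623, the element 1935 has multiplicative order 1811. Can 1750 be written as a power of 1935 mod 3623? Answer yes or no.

yes

1750 ∈ ⟨1935⟩ iff 1750^1811 ≡ 1 (mod 3623), since |⟨1935⟩| = 1811.
1750^1811 mod 3623 = 1.
Since 1 = 1, 1750 lies in the subgroup.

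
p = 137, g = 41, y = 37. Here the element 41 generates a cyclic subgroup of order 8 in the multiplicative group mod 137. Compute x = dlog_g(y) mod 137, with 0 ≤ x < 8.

2

Successive powers of 41 modulo 137:
  41^0=1  41^1=41  41^2=37
So 41^2 ≡ 37 (mod 137), giving x = 2.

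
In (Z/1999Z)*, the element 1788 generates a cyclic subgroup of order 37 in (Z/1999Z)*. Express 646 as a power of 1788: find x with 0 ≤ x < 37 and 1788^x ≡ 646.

26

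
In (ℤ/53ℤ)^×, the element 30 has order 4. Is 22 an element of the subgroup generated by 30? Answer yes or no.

no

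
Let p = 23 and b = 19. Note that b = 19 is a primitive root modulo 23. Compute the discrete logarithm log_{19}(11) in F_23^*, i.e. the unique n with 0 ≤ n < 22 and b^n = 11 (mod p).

5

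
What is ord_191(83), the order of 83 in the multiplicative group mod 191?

The order of 83 must divide p − 1 = 190 = 2 · 5 · 19.
Divisors: 1, 2, 5, 10, 19, 38, 95, 190.
Check each in increasing order: 83^1 ≡ 83;  83^2 ≡ 13;  83^5 ≡ 84;  83^10 ≡ 180;  83^19 ≡ 82;  83^38 ≡ 39;  83^95 ≡ 190;  83^190 ≡ 1.
Smallest exponent giving 1 is 190.

190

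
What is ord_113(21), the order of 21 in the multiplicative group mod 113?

112

The order of 21 must divide p − 1 = 112 = 2^4 · 7.
Divisors: 1, 2, 4, 7, 8, 14, 16, 28, 56, 112.
Check each in increasing order: 21^1 ≡ 21;  21^2 ≡ 102;  21^4 ≡ 8;  21^7 ≡ 73;  21^8 ≡ 64;  21^14 ≡ 18;  21^16 ≡ 28;  21^28 ≡ 98;  21^56 ≡ 112;  21^112 ≡ 1.
Smallest exponent giving 1 is 112.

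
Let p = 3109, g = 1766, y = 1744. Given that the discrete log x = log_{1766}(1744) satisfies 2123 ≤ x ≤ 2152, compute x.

Compute 1766^2123 mod 3109 = 2018, then multiply by 1766 repeatedly:
  1766^2123=2018  1766^2124=874  1766^2125=1420  1766^2126=1866  1766^2127=2925
  1766^2128=1501  1766^2129=1898  1766^2130=366  1766^2131=2793  1766^2132=1564
  1766^2133=1232  1766^2134=2521  1766^2135=3107  1766^2136=2686  1766^2137=2251
  1766^2138=1964  1766^2139=1889  1766^2140=17  1766^2141=2041  1766^2142=1075
  1766^2143=1960  1766^2144=1043  1766^2145=1410  1766^2146=2860  1766^2147=1744
Found 1744 at exponent 2147.

2147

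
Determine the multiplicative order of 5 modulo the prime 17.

16

The order of 5 must divide p − 1 = 16 = 2^4.
Divisors: 1, 2, 4, 8, 16.
Check each in increasing order: 5^1 ≡ 5;  5^2 ≡ 8;  5^4 ≡ 13;  5^8 ≡ 16;  5^16 ≡ 1.
Smallest exponent giving 1 is 16.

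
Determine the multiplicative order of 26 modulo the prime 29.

28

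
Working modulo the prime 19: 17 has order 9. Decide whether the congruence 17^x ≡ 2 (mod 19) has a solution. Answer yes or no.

⟨17⟩ has order 9; its elements mod 19 are {1, 4, 5, 6, 7, 9, 11, 16, 17}.
2 is not in this set.

no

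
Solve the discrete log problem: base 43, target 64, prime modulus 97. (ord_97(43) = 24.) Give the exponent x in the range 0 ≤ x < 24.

Successive powers of 43 modulo 97:
  43^0=1  43^1=43  43^2=6  43^3=64
So 43^3 ≡ 64 (mod 97), giving x = 3.

3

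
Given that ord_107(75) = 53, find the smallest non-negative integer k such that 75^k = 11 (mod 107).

Baby-step giant-step with m = ceil(sqrt(53)) = 8.
Baby table (75^j mod 107 for j=0..7):
  0:1  1:75  2:61  3:81  4:83  5:19  6:34  7:89
Giant step factor: 75^(-8) ≡ 47 (mod 107).
Scan 11·47^i mod 107 for i = 0, 1, …:
  i=0: 11   i=1: 89
Match at i=1, j=7: k = 1·8 + 7 = 15.

15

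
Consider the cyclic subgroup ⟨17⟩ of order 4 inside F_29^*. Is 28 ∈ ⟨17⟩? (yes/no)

yes

⟨17⟩ has order 4; its elements mod 29 are {1, 12, 17, 28}.
28 is in this set.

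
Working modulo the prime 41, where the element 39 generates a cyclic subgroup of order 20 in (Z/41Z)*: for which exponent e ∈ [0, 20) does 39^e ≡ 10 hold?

8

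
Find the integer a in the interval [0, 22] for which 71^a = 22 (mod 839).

Compute 71^0 mod 839 = 1, then multiply by 71 repeatedly:
  71^0=1  71^1=71  71^2=7  71^3=497  71^4=49
  71^5=123  71^6=343  71^7=22
Found 22 at exponent 7.

7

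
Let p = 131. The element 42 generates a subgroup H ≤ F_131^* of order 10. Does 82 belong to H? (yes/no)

no

⟨42⟩ has order 10; its elements mod 131 are {1, 42, 53, 58, 61, 70, 73, 78, 89, 130}.
82 is not in this set.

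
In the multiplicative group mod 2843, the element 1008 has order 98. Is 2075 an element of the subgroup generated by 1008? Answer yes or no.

yes

2075 ∈ ⟨1008⟩ iff 2075^98 ≡ 1 (mod 2843), since |⟨1008⟩| = 98.
2075^98 mod 2843 = 1.
Since 1 = 1, 2075 lies in the subgroup.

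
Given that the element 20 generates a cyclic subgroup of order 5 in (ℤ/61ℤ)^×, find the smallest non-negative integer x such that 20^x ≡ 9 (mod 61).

3

Successive powers of 20 modulo 61:
  20^0=1  20^1=20  20^2=34  20^3=9
So 20^3 ≡ 9 (mod 61), giving x = 3.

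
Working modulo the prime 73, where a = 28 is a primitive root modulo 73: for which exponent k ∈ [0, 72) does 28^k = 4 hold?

40

Baby-step giant-step with m = ceil(sqrt(72)) = 9.
Baby table (28^j mod 73 for j=0..8):
  0:1  1:28  2:54  3:52  4:69  5:34  6:3  7:11
  8:16
Giant step factor: 28^(-9) ≡ 22 (mod 73).
Scan 4·22^i mod 73 for i = 0, 1, …:
  i=0: 4   i=1: 15   i=2: 38   i=3: 33
  i=4: 69
Match at i=4, j=4: k = 4·9 + 4 = 40.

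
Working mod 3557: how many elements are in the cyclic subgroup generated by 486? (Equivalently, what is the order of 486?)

254

The order of 486 must divide p − 1 = 3556 = 2^2 · 7 · 127.
Divisors: 1, 2, 4, 7, 14, 28, 127, 254, 508, 889, 1778, 3556.
Check each in increasing order: 486^1 ≡ 486;  486^2 ≡ 1434;  486^4 ≡ 410;  486^7 ≡ 1473;  486^14 ≡ 3516;  486^28 ≡ 1681;  486^127 ≡ 3556;  486^254 ≡ 1.
Smallest exponent giving 1 is 254.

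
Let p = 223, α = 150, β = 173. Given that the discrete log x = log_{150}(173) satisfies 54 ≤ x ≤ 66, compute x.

65

Compute 150^54 mod 223 = 169, then multiply by 150 repeatedly:
  150^54=169  150^55=151  150^56=127  150^57=95  150^58=201
  150^59=45  150^60=60  150^61=80  150^62=181  150^63=167
  150^64=74  150^65=173
Found 173 at exponent 65.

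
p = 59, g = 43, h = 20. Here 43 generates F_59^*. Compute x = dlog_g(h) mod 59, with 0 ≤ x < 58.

2

Successive powers of 43 modulo 59:
  43^0=1  43^1=43  43^2=20
So 43^2 ≡ 20 (mod 59), giving x = 2.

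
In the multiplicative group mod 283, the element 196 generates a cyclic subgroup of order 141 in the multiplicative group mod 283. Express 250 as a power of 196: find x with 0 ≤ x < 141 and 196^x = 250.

Baby-step giant-step with m = ceil(sqrt(141)) = 12.
Baby table (196^j mod 283 for j=0..11):
  0:1  1:196  2:211  3:38  4:90  5:94  6:29  7:24
  8:176  9:253  10:63  11:179
Giant step factor: 196^(-12) ≡ 106 (mod 283).
Scan 250·106^i mod 283 for i = 0, 1, …:
  i=0: 250   i=1: 181   i=2: 225   i=3: 78
  i=4: 61   i=5: 240   i=6: 253
Match at i=6, j=9: x = 6·12 + 9 = 81.

81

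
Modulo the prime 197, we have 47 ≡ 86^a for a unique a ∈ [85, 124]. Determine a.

110

Compute 86^85 mod 197 = 141, then multiply by 86 repeatedly:
  86^85=141  86^86=109  86^87=115  86^88=40  86^89=91
  86^90=143  86^91=84  86^92=132  86^93=123  86^94=137
  86^95=159  86^96=81  86^97=71  86^98=196  86^99=111
  86^100=90  86^101=57  86^102=174  86^103=189  86^104=100
  86^105=129  86^106=62  86^107=13  86^108=133  86^109=12
  86^110=47
Found 47 at exponent 110.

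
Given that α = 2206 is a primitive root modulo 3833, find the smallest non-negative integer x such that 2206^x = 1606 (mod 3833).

Baby-step giant-step with m = ceil(sqrt(3832)) = 62.
Baby table (2206^j mod 3833 for j=0..61):
  0:1  1:2206  2:2359  3:2573  4:3198  5:2068  6:738  7:2836
  8:760  9:1539  10:2829  11:650  12:358  13:150  14:1262  15:1214
  16:2650  17:575  18:3560  19:3376  20:3770  21:2843  22:870  23:2720
  24:1675  25:38  26:3335  27:1483  28:1949  29:2701  30:1924  31:1213
  32:444  33:2049  34:987  35:178  36:1702  37:2105  38:1867  39:1960
  40:136  41:1042  42:2685  43:1125  44:1799  45:1439  46:710  47:2396
  48:3702  49:2322  50:1444  51:241  52:2692  53:1235  54:2980  55:285
  56:98  57:1540  58:1202  59:3009  60:2931  61:3348
Giant step factor: 2206^(-62) ≡ 602 (mod 3833).
Scan 1606·602^i mod 3833 for i = 0, 1, …:
  i=0: 1606   i=1: 896   i=2: 2772   i=3: 1389
  i=4: 584   i=5: 2765   i=6: 1008   i=7: 1202
Match at i=7, j=58: x = 7·62 + 58 = 492.

492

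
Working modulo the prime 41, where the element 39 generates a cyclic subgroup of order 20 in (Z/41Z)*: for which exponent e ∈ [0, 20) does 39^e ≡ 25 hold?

14

Successive powers of 39 modulo 41:
  39^0=1  39^1=39  39^2=4  39^3=33  39^4=16  39^5=9
  39^6=23  39^7=36  39^8=10  39^9=21  39^10=40  39^11=2
  39^12=37  39^13=8  39^14=25
So 39^14 ≡ 25 (mod 41), giving e = 14.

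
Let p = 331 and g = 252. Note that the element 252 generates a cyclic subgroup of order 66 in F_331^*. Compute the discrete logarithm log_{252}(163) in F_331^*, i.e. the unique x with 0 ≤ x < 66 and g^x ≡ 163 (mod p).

10

Baby-step giant-step with m = ceil(sqrt(66)) = 9.
Baby table (252^j mod 331 for j=0..8):
  0:1  1:252  2:283  3:151  4:318  5:34  6:293  7:23
  8:169
Giant step factor: 252^(-9) ≡ 164 (mod 331).
Scan 163·164^i mod 331 for i = 0, 1, …:
  i=0: 163   i=1: 252
Match at i=1, j=1: x = 1·9 + 1 = 10.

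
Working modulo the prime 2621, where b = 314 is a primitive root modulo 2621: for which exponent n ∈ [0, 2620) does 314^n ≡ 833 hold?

Baby-step giant-step with m = ceil(sqrt(2620)) = 52.
Baby table (314^j mod 2621 for j=0..51):
  0:1  1:314  2:1619  3:2513  4:161  5:755  6:1180  7:959
  8:2332  9:989  10:1268  11:2381  12:649  13:1969  14:2331  15:675
  16:2270  17:2489  18:488  19:1214  20:1151  21:2337  22:2559  23:1500
  24:1841  25:1454  26:502  27:368  28:228  29:825  30:2192  31:1586
  32:14  33:1775  34:1698  35:1109  36:2254  37:86  38:794  39:321
  40:1196  41:741  42:2026  43:1882  44:1223  45:1356  46:1182  47:1587
  48:328  49:773  50:1590  51:1270
Giant step factor: 314^(-52) ≡ 2290 (mod 2621).
Scan 833·2290^i mod 2621 for i = 0, 1, …:
  i=0: 833   i=1: 2103   i=2: 1093   i=3: 2536
  i=4: 1925   i=5: 2349   i=6: 918   i=7: 178
  i=8: 1365   i=9: 1618     …   i=22: 338
  i=23: 825
Match at i=23, j=29: n = 23·52 + 29 = 1225.

1225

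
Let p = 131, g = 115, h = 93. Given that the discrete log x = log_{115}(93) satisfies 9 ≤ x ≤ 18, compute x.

9

Compute 115^9 mod 131 = 93, then multiply by 115 repeatedly:
  115^9=93
Found 93 at exponent 9.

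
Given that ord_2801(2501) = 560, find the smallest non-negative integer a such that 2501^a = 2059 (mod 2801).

Baby-step giant-step with m = ceil(sqrt(560)) = 24.
Baby table (2501^j mod 2801 for j=0..23):
  0:1  1:2501  2:368  3:1640  4:976  5:1305  6:640  7:1269
  8:236  9:2026  10:17  11:502  12:654  13:2671  14:2587  15:2578
  16:2477  17:1966  18:1211  19:830  20:289  21:131  22:2715  23:591
Giant step factor: 2501^(-24) ≡ 1613 (mod 2801).
Scan 2059·1613^i mod 2801 for i = 0, 1, …:
  i=0: 2059   i=1: 1982   i=2: 1025   i=3: 735
  i=4: 732   i=5: 1495   i=6: 2575   i=7: 2393
  i=8: 131
Match at i=8, j=21: a = 8·24 + 21 = 213.

213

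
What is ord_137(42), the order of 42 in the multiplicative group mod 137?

136

The order of 42 must divide p − 1 = 136 = 2^3 · 17.
Divisors: 1, 2, 4, 8, 17, 34, 68, 136.
Check each in increasing order: 42^1 ≡ 42;  42^2 ≡ 120;  42^4 ≡ 15;  42^8 ≡ 88;  42^17 ≡ 10;  42^34 ≡ 100;  42^68 ≡ 136;  42^136 ≡ 1.
Smallest exponent giving 1 is 136.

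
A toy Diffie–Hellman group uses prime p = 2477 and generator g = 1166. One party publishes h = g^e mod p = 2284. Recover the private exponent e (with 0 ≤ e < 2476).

1634

Baby-step giant-step with m = ceil(sqrt(2476)) = 50.
Baby table (1166^j mod 2477 for j=0..49):
  0:1  1:1166  2:2160  3:1928  4:1409  5:643  6:1684  7:1760
  8:1204  9:1882  10:2267  11:363  12:2168  13:1348  14:1350  15:1205
  16:571  17:1950  18:2291  19:1100  20:1991  21:557  22:488  23:1775
  24:1355  25:2081  26:1463  27:1682  28:1905  29:1838  30:503  31:1926
  32:1554  33:1277  34:305  35:1419  36:2395  37:991  38:1224  39:432
  40:881  41:1768  42:624  43:1823  44:352  45:1727  46:2358  47:2435
  48:568  49:929
Giant step factor: 1166^(-50) ≡ 1674 (mod 2477).
Scan 2284·1674^i mod 2477 for i = 0, 1, …:
  i=0: 2284   i=1: 1405   i=2: 1297   i=3: 1326
  i=4: 332   i=5: 920   i=6: 1863   i=7: 119
  i=8: 1046   i=9: 2242     …   i=31: 487
  i=32: 305
Match at i=32, j=34: e = 32·50 + 34 = 1634.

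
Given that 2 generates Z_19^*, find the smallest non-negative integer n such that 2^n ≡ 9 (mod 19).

Successive powers of 2 modulo 19:
  2^0=1  2^1=2  2^2=4  2^3=8  2^4=16  2^5=13
  2^6=7  2^7=14  2^8=9
So 2^8 ≡ 9 (mod 19), giving n = 8.

8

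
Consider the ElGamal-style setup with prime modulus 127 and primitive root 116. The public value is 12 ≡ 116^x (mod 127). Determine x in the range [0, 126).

29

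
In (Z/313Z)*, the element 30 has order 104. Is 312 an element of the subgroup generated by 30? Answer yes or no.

yes

312 ∈ ⟨30⟩ iff 312^104 ≡ 1 (mod 313), since |⟨30⟩| = 104.
312^104 mod 313 = 1.
Since 1 = 1, 312 lies in the subgroup.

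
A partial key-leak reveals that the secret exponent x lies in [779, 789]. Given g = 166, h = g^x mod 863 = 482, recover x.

781

Compute 166^779 mod 863 = 481, then multiply by 166 repeatedly:
  166^779=481  166^780=450  166^781=482
Found 482 at exponent 781.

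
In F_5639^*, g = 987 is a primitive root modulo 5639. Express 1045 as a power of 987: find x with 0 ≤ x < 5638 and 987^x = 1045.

Baby-step giant-step with m = ceil(sqrt(5638)) = 76.
Baby table (987^j mod 5639 for j=0..75):
  0:1  1:987  2:4261  3:4552  4:4180  5:3551  6:3018  7:1374
  8:2778  9:1332  10:797  11:2818  12:1339  13:2067  14:4450  15:5008
  16:3132  17:1112  18:3578  19:1472  20:3641  21:1624  22:1412  23:811
  24:5358  25:4603  26:3766  27:941  28:3971  29:272  30:3431  31:2997
  32:3203  33:3521  34:1603  35:3241  36:1554  37:5629  38:1408  39:2502
  40:5231  41:3312  42:3963  43:3654  44:3177  45:415  46:3597  47:3308
  48:15  49:3527  50:1886  51:612  52:671  53:2514  54:158  55:3693
  56:2197  57:3063  58:677  59:2797  60:3168  61:2810  62:4721  63:1813
  64:1868  65:5402  66:2919  67:5163  68:3864  69:1804  70:4263  71:887
  72:1424  73:1377  74:100  75:2837
Giant step factor: 987^(-76) ≡ 5179 (mod 5639).
Scan 1045·5179^i mod 5639 for i = 0, 1, …:
  i=0: 1045   i=1: 4254   i=2: 5532   i=3: 4108
  i=4: 5024   i=5: 950   i=6: 2842   i=7: 928
  i=8: 1684   i=9: 3542     …   i=42: 2948
  i=43: 2919
Match at i=43, j=66: x = 43·76 + 66 = 3334.

3334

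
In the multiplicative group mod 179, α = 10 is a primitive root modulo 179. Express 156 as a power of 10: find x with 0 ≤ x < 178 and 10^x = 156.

Baby-step giant-step with m = ceil(sqrt(178)) = 14.
Baby table (10^j mod 179 for j=0..13):
  0:1  1:10  2:100  3:105  4:155  5:118  6:106  7:165
  8:39  9:32  10:141  11:157  12:138  13:127
Giant step factor: 10^(-14) ≡ 158 (mod 179).
Scan 156·158^i mod 179 for i = 0, 1, …:
  i=0: 156   i=1: 125   i=2: 60   i=3: 172
  i=4: 147   i=5: 135   i=6: 29   i=7: 107
  i=8: 80   i=9: 110   i=10: 17   i=11: 1
Match at i=11, j=0: x = 11·14 + 0 = 154.

154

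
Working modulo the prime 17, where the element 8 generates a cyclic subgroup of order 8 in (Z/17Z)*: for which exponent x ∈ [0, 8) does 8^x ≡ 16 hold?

Successive powers of 8 modulo 17:
  8^0=1  8^1=8  8^2=13  8^3=2  8^4=16
So 8^4 ≡ 16 (mod 17), giving x = 4.

4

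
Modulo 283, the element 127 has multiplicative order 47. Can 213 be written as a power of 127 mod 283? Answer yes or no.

no

213 ∈ ⟨127⟩ iff 213^47 ≡ 1 (mod 283), since |⟨127⟩| = 47.
213^47 mod 283 = 239.
Since 239 ≠ 1, 213 does not lie in the subgroup.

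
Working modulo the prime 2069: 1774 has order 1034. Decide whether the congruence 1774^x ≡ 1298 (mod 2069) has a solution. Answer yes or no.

1298 ∈ ⟨1774⟩ iff 1298^1034 ≡ 1 (mod 2069), since |⟨1774⟩| = 1034.
1298^1034 mod 2069 = 2068.
Since 2068 ≠ 1, 1298 does not lie in the subgroup.

no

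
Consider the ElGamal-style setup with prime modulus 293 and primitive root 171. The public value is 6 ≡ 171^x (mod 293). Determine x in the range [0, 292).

190

Baby-step giant-step with m = ceil(sqrt(292)) = 18.
Baby table (171^j mod 293 for j=0..17):
  0:1  1:171  2:234  3:166  4:258  5:168  6:14  7:50
  8:53  9:273  10:96  11:8  12:196  13:114  14:156  15:13
  16:172  17:112
Giant step factor: 171^(-18) ≡ 178 (mod 293).
Scan 6·178^i mod 293 for i = 0, 1, …:
  i=0: 6   i=1: 189   i=2: 240   i=3: 235
  i=4: 224   i=5: 24   i=6: 170   i=7: 81
  i=8: 61   i=9: 17   i=10: 96
Match at i=10, j=10: x = 10·18 + 10 = 190.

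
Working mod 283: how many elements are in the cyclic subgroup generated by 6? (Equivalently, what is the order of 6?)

141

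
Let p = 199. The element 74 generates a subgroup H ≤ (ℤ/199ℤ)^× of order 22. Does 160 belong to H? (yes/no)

160 ∈ ⟨74⟩ iff 160^22 ≡ 1 (mod 199), since |⟨74⟩| = 22.
160^22 mod 199 = 178.
Since 178 ≠ 1, 160 does not lie in the subgroup.

no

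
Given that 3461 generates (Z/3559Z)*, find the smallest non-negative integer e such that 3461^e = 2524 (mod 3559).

Baby-step giant-step with m = ceil(sqrt(3558)) = 60.
Baby table (3461^j mod 3559 for j=0..59):
  0:1  1:3461  2:2486  3:1943  4:1772  5:735  6:2709  7:1443
  8:946  9:3385  10:2816  11:1634  12:23  13:1305  14:234  15:1981
  16:1607  17:2669  18:1804  19:1158  20:404  21:3116  22:706  23:1992
  24:529  25:1543  26:1823  27:2855  28:1371  29:884  30:2343  31:1721
  32:2174  33:488  34:2002  35:3108  36:1490  37:3458  38:2780  39:1603
  40:3061  41:2537  42:504  43:434  44:176  45:547  46:3338  47:304
  48:2239  49:1236  50:3437  51:1279  52:2782  53:1407  54:915  55:2864
  56:489  57:1904  58:2035  59:3433
Giant step factor: 3461^(-60) ≡ 164 (mod 3559).
Scan 2524·164^i mod 3559 for i = 0, 1, …:
  i=0: 2524   i=1: 1092   i=2: 1138   i=3: 1564
  i=4: 248   i=5: 1523   i=6: 642   i=7: 2077
  i=8: 2523   i=9: 928     …   i=40: 1637
  i=41: 1543
Match at i=41, j=25: e = 41·60 + 25 = 2485.

2485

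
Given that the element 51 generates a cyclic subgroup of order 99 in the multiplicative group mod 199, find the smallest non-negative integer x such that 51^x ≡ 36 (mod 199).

Baby-step giant-step with m = ceil(sqrt(99)) = 10.
Baby table (51^j mod 199 for j=0..9):
  0:1  1:51  2:14  3:117  4:196  5:46  6:157  7:47
  8:9  9:61
Giant step factor: 51^(-10) ≡ 169 (mod 199).
Scan 36·169^i mod 199 for i = 0, 1, …:
  i=0: 36   i=1: 114   i=2: 162   i=3: 115
  i=4: 132   i=5: 20   i=6: 196
Match at i=6, j=4: x = 6·10 + 4 = 64.

64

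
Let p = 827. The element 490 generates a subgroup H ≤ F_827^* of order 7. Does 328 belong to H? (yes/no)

no

328 ∈ ⟨490⟩ iff 328^7 ≡ 1 (mod 827), since |⟨490⟩| = 7.
328^7 mod 827 = 513.
Since 513 ≠ 1, 328 does not lie in the subgroup.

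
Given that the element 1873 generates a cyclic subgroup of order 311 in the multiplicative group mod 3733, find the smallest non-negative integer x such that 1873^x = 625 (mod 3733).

93

Baby-step giant-step with m = ceil(sqrt(311)) = 18.
Baby table (1873^j mod 3733 for j=0..17):
  0:1  1:1873  2:2842  3:3541  4:2485  5:3087  6:3267  7:704
  8:843  9:3613  10:2953  11:2396  12:642  13:440  14:2860  15:3658
  16:1379  17:3364
Giant step factor: 1873^(-18) ≡ 3319 (mod 3733).
Scan 625·3319^i mod 3733 for i = 0, 1, …:
  i=0: 625   i=1: 2560   i=2: 332   i=3: 673
  i=4: 1353   i=5: 3541
Match at i=5, j=3: x = 5·18 + 3 = 93.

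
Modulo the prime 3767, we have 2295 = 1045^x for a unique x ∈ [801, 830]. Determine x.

Compute 1045^801 mod 3767 = 2329, then multiply by 1045 repeatedly:
  1045^801=2329  1045^802=323  1045^803=2272  1045^804=1030  1045^805=2755
  1045^806=987  1045^807=3024  1045^808=3334  1045^809=3322  1045^810=2083
  1045^811=3176  1045^812=193  1045^813=2034  1045^814=942  1045^815=1203
  1045^816=2724  1045^817=2495  1045^818=511  1045^819=2848  1045^820=230
  1045^821=3029  1045^822=1025  1045^823=1297  1045^824=3012  1045^825=2095
  1045^826=648  1045^827=2867  1045^828=1250  1045^829=2868  1045^830=2295
Found 2295 at exponent 830.

830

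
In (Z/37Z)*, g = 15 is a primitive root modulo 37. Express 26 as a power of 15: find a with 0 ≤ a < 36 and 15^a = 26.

Successive powers of 15 modulo 37:
  15^0=1  15^1=15  15^2=3  15^3=8  15^4=9  15^5=24
  15^6=27  15^7=35  15^8=7  15^9=31  15^10=21  15^11=19
  15^12=26
So 15^12 ≡ 26 (mod 37), giving a = 12.

12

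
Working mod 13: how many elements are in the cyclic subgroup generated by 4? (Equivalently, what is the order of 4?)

6

The order of 4 must divide p − 1 = 12 = 2^2 · 3.
Divisors: 1, 2, 3, 4, 6, 12.
Check each in increasing order: 4^1 ≡ 4;  4^2 ≡ 3;  4^3 ≡ 12;  4^4 ≡ 9;  4^6 ≡ 1.
Smallest exponent giving 1 is 6.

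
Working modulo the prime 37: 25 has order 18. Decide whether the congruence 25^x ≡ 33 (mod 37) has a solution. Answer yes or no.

yes

⟨25⟩ has order 18; its elements mod 37 are {1, 3, 4, 7, 9, 10, 11, 12, 16, 21, 25, 26, 27, 28, 30, 33, 34, 36}.
33 is in this set.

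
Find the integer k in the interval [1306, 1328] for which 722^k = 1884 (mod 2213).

1316

Compute 722^1306 mod 2213 = 2035, then multiply by 722 repeatedly:
  722^1306=2035  722^1307=2051  722^1308=325  722^1309=72  722^1310=1085
  722^1311=2181  722^1312=1239  722^1313=506  722^1314=187  722^1315=21
  722^1316=1884
Found 1884 at exponent 1316.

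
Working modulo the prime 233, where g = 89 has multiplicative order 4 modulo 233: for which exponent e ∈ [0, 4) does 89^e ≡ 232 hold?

Successive powers of 89 modulo 233:
  89^0=1  89^1=89  89^2=232
So 89^2 ≡ 232 (mod 233), giving e = 2.

2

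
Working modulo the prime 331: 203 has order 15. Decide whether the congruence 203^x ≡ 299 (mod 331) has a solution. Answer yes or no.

⟨203⟩ has order 15; its elements mod 331 are {1, 4, 16, 31, 64, 83, 124, 150, 165, 203, 256, 269, 299, 323, 329}.
299 is in this set.

yes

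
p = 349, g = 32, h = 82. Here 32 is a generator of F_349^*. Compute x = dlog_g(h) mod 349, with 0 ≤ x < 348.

53

Baby-step giant-step with m = ceil(sqrt(348)) = 19.
Baby table (32^j mod 349 for j=0..18):
  0:1  1:32  2:326  3:311  4:180  5:176  6:48  7:140
  8:292  9:270  10:264  11:72  12:210  13:89  14:56  15:47
  16:108  17:315  18:308
Giant step factor: 32^(-19) ≡ 295 (mod 349).
Scan 82·295^i mod 349 for i = 0, 1, …:
  i=0: 82   i=1: 109   i=2: 47
Match at i=2, j=15: x = 2·19 + 15 = 53.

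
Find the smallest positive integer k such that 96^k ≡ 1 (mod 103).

The order of 96 must divide p − 1 = 102 = 2 · 3 · 17.
Divisors: 1, 2, 3, 6, 17, 34, 51, 102.
Check each in increasing order: 96^1 ≡ 96;  96^2 ≡ 49;  96^3 ≡ 69;  96^6 ≡ 23;  96^17 ≡ 57;  96^34 ≡ 56;  96^51 ≡ 102;  96^102 ≡ 1.
Smallest exponent giving 1 is 102.

102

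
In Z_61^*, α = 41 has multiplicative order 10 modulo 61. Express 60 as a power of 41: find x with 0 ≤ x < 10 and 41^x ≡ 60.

Successive powers of 41 modulo 61:
  41^0=1  41^1=41  41^2=34  41^3=52  41^4=58  41^5=60
So 41^5 ≡ 60 (mod 61), giving x = 5.

5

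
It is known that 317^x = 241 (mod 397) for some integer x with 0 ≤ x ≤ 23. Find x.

Compute 317^0 mod 397 = 1, then multiply by 317 repeatedly:
  317^0=1  317^1=317  317^2=48  317^3=130  317^4=319
  317^5=285  317^6=226  317^7=182  317^8=129  317^9=2
  317^10=237  317^11=96  317^12=260  317^13=241
Found 241 at exponent 13.

13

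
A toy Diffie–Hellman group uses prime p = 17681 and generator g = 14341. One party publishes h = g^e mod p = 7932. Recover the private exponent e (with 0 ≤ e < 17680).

Baby-step giant-step with m = ceil(sqrt(17680)) = 133.
Baby table (14341^j mod 17681 for j=0..132):
  0:1  1:14341  2:16570  3:15411  4:14332  5:11268  6:7729  7:17081
  8:6047  9:12403  10:563  11:11447  12:11023  13:12703  14:6380  15:14086
  16:1901  17:15820  18:9709  19:16575  20:16392  21:8777  22:17599  23:8665
  24:2697  25:9330  26:9403  27:13117  28:2738  29:13838  30:16895  31:8452
  32:6877  33:16120  34:15526  35:1533  36:7270  37:11894  38:3247  39:11154
  40:17188  41:2287  42:17293  43:5207  44:6724  45:14391  46:8699  47:12904
  48:6918  49:2947  50:5337  51:14549  52:11409  53:14176  54:1878  55:4235
  56:17581  57:15742  58:5014  59:14828  60:16642  61:4784  62:5064  63:6957
  64:14135  65:15051  66:14424  67:4565  68:11603  69:2732  70:16197  71:5880
  72:4391  73:9290  74:1555  75:4514  76:5133  77:6350  78:8200  79:17550
  80:13196  81:4093  82:14474  83:14375  84:9096  85:12999  86:7876  87:3488
  88:1859  89:14652  90:3328  91:5829  92:15602  93:12908  94:11239  95:16184
  96:13938  97:1153  98:3438  99:9730  100:17159  101:10742  102:14150  103:313
  104:15440  105:5877  106:14411  107:12623  108:8365  109:14561  110:6691  111:844
  112:10000  113:17090  114:11349  115:2404  116:15495  117:16668  118:6349  119:11540
  120:980  121:15466  122:7442  123:3206  124:6646  125:9696  126:6952  127:13154
  128:2925  129:8093  130:3629  131:8306  132:17130
Giant step factor: 14341^(-133) ≡ 16643 (mod 17681).
Scan 7932·16643^i mod 17681 for i = 0, 1, …:
  i=0: 7932   i=1: 5930   i=2: 15329   i=3: 1398
  i=4: 16399   i=5: 4641   i=6: 9555   i=7: 951
  i=8: 2998   i=9: 17613     …   i=112: 1516
  i=113: 1
Match at i=113, j=0: e = 113·133 + 0 = 15029.

15029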